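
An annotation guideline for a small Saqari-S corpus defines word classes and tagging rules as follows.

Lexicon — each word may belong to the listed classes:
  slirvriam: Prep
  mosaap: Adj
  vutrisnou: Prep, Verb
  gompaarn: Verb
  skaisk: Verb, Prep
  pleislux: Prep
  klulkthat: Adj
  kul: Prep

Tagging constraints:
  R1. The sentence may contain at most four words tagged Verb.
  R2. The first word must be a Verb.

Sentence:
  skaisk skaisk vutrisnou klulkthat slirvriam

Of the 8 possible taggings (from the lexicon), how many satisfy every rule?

Candidates per position — 1:skaisk {Verb,Prep}; 2:skaisk {Verb,Prep}; 3:vutrisnou {Prep,Verb}; 4:klulkthat {Adj}; 5:slirvriam {Prep}.
There are 8 candidate sequences in total.
The sequences that satisfy every rule: Verb Verb Prep Adj Prep; Verb Verb Verb Adj Prep; Verb Prep Prep Adj Prep; Verb Prep Verb Adj Prep.
Count = 4.

4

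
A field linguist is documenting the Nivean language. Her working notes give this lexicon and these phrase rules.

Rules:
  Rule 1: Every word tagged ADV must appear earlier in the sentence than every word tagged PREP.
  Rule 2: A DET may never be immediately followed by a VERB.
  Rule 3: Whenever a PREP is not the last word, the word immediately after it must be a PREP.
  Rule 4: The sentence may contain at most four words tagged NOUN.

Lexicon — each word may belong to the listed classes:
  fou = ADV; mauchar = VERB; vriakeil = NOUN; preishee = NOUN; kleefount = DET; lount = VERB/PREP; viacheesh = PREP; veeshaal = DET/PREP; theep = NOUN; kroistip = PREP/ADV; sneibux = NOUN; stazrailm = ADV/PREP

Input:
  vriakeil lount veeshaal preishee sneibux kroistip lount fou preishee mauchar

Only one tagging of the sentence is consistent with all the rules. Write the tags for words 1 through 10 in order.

Candidates per position — 1:vriakeil {NOUN}; 2:lount {VERB,PREP}; 3:veeshaal {DET,PREP}; 4:preishee {NOUN}; 5:sneibux {NOUN}; 6:kroistip {PREP,ADV}; 7:lount {VERB,PREP}; 8:fou {ADV}; 9:preishee {NOUN}; 10:mauchar {VERB}.
Position 2: PREP is ruled out by rule 1; that leaves VERB.
Position 3: PREP is ruled out by rule 1; that leaves DET.
Position 6: PREP is ruled out by rule 1; that leaves ADV.
Position 7: PREP is ruled out by rule 1; that leaves VERB.
The only consistent sequence is: NOUN VERB DET NOUN NOUN ADV VERB ADV NOUN VERB.
Checking: rule 1 holds; rule 2 holds; rule 3 holds; rule 4 holds.

NOUN VERB DET NOUN NOUN ADV VERB ADV NOUN VERB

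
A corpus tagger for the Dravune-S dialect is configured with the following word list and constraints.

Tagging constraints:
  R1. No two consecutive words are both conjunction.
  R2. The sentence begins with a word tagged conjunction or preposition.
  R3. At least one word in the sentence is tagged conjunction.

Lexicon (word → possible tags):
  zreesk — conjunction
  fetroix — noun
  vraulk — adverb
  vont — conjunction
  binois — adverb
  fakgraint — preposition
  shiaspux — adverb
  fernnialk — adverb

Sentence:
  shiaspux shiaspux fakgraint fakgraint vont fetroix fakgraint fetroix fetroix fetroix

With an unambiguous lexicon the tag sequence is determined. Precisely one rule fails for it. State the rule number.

Fixed tagging: adverb adverb preposition preposition conjunction noun preposition noun noun noun.
Checking each rule: R1 ok, R2 fails, R3 ok.
Only rule 2 fails.

2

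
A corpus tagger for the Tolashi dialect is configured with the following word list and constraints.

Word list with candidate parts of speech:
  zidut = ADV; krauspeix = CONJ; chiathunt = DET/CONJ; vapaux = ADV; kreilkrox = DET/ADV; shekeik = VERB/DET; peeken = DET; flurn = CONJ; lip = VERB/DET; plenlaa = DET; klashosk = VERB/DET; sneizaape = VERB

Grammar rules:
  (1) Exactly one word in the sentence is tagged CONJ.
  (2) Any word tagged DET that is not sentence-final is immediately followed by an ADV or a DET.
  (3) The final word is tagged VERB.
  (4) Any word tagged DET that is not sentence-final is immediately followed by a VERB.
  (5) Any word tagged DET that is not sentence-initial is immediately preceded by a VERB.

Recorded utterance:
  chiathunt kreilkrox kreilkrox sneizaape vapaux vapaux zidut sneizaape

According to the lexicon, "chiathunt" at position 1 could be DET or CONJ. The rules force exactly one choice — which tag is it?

CONJ

Candidates per position — 1:chiathunt {DET,CONJ}; 2:kreilkrox {DET,ADV}; 3:kreilkrox {DET,ADV}; 4:sneizaape {VERB}; 5:vapaux {ADV}; 6:vapaux {ADV}; 7:zidut {ADV}; 8:sneizaape {VERB}.
At position 1, choosing DET makes rule 1 impossible to satisfy; hence CONJ.
At position 2, choosing DET makes rule 4 impossible to satisfy; hence ADV.
At position 3, choosing DET makes rule 2 impossible to satisfy; hence ADV.
The only consistent sequence is: CONJ ADV ADV VERB ADV ADV ADV VERB.
Checking: rule 1 satisfied; rule 2 satisfied; rule 3 satisfied; rule 4 satisfied; rule 5 satisfied.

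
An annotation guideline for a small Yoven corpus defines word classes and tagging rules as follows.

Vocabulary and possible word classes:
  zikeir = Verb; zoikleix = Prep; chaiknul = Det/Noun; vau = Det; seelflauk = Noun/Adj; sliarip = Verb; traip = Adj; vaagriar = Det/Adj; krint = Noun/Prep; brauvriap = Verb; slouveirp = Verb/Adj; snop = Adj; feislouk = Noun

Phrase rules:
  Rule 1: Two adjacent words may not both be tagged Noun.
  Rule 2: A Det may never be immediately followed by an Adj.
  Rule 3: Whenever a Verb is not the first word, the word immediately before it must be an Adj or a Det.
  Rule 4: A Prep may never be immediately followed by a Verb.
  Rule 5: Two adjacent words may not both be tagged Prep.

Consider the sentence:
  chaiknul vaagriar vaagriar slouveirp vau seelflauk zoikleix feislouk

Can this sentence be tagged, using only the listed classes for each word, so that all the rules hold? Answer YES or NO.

Candidates per position — 1:chaiknul {Det,Noun}; 2:vaagriar {Det,Adj}; 3:vaagriar {Det,Adj}; 4:slouveirp {Verb,Adj}; 5:vau {Det}; 6:seelflauk {Noun,Adj}; 7:zoikleix {Prep}; 8:feislouk {Noun}.
One satisfying assignment: Noun Adj Adj Verb Det Noun Prep Noun.
Checking: rule 1 holds; rule 2 holds; rule 3 holds; rule 4 holds; rule 5 holds.

YES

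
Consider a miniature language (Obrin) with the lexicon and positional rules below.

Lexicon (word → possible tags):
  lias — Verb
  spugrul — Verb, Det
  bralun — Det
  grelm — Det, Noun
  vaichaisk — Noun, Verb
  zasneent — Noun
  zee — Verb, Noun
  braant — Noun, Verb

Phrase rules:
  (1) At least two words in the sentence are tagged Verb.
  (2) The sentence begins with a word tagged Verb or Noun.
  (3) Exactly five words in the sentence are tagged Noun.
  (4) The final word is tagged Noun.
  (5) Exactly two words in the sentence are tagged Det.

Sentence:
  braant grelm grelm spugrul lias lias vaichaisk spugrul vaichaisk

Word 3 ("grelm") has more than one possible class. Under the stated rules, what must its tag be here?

Candidates per position — 1:braant {Noun,Verb}; 2:grelm {Det,Noun}; 3:grelm {Det,Noun}; 4:spugrul {Verb,Det}; 5:lias {Verb}; 6:lias {Verb}; 7:vaichaisk {Noun,Verb}; 8:spugrul {Verb,Det}; 9:vaichaisk {Noun,Verb}.
Word 1 cannot be Verb — rule 3 would then fail for every completion. It is Noun.
Word 2 cannot be Det — rule 3 would then fail for every completion. It is Noun.
Word 3 cannot be Det — rule 3 would then fail for every completion. It is Noun.
Word 4 cannot be Verb — rule 5 would then fail for every completion. It is Det.
Word 7 cannot be Verb — rule 3 would then fail for every completion. It is Noun.
Word 8 cannot be Verb — rule 5 would then fail for every completion. It is Det.
Word 9 cannot be Verb — rule 3 would then fail for every completion. It is Noun.
The only consistent sequence is: Noun Noun Noun Det Verb Verb Noun Det Noun.
Rule-by-rule: rule 1 satisfied; rule 2 satisfied; rule 3 satisfied; rule 4 satisfied; rule 5 satisfied.

Noun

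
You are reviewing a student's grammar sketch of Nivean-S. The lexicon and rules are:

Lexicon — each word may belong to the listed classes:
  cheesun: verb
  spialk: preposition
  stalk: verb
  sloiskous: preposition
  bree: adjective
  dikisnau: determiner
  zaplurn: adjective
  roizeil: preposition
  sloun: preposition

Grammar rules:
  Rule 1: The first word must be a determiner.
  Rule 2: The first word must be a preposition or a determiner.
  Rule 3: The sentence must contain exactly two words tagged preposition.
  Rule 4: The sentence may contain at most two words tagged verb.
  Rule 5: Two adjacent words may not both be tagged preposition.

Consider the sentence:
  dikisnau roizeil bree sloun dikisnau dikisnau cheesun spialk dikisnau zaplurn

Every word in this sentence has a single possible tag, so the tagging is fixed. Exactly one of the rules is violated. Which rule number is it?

3

Fixed tagging: determiner preposition adjective preposition determiner determiner verb preposition determiner adjective.
Checking each rule: R1 holds, R2 holds, R3 violated, R4 holds, R5 holds.
Only rule 3 fails.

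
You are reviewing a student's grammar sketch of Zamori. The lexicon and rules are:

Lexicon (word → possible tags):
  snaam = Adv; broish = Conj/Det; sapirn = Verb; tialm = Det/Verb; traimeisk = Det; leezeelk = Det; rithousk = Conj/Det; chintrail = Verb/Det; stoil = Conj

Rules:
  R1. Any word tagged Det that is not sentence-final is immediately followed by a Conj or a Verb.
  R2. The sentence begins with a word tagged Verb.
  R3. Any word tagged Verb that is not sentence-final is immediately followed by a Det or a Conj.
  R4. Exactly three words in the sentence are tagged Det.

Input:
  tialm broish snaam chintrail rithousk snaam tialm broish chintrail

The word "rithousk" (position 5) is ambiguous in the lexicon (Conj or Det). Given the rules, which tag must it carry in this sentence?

Candidates per position — 1:tialm {Det,Verb}; 2:broish {Conj,Det}; 3:snaam {Adv}; 4:chintrail {Verb,Det}; 5:rithousk {Conj,Det}; 6:snaam {Adv}; 7:tialm {Det,Verb}; 8:broish {Conj,Det}; 9:chintrail {Verb,Det}.
Position 1: Det is ruled out by rule 2; that leaves Verb.
Position 2: Det is ruled out by rule 1; that leaves Conj.
Position 5: Det is ruled out by rule 1; that leaves Conj.
The remaining ambiguous positions (4, 7, 8, 9) are resolved jointly — only one combination satisfies every rule.
The unique satisfying tagging is: Verb Conj Adv Det Conj Adv Det Conj Det.
Checking: rule 1 ✓; rule 2 ✓; rule 3 ✓; rule 4 ✓.

Conj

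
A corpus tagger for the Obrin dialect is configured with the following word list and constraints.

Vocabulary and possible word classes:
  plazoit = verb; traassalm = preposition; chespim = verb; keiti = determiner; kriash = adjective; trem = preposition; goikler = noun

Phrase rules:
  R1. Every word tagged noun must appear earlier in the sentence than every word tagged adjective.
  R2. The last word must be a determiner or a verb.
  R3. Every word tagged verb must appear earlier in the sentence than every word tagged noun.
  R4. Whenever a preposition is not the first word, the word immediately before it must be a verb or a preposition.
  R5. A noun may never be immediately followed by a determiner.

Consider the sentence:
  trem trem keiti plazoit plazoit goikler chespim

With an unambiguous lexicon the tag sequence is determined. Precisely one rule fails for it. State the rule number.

Fixed tagging: preposition preposition determiner verb verb noun verb.
Rule check: R1 ✓, R2 ✓, R3 ✗, R4 ✓, R5 ✓.
Only rule 3 fails.

3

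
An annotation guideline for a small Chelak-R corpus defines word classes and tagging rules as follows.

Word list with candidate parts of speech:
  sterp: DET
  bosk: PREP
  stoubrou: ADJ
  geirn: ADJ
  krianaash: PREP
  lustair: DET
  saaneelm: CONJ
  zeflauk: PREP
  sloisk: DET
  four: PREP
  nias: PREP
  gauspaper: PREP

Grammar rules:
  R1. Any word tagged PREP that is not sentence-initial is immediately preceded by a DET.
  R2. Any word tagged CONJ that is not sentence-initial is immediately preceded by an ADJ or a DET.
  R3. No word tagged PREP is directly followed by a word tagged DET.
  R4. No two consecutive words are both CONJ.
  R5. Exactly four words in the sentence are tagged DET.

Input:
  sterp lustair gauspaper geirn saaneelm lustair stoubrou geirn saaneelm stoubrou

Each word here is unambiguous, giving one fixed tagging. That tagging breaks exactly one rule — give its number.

5

Fixed tagging: DET DET PREP ADJ CONJ DET ADJ ADJ CONJ ADJ.
Applying the rules: R1 ok, R2 ok, R3 ok, R4 ok, R5 fails.
Only rule 5 fails.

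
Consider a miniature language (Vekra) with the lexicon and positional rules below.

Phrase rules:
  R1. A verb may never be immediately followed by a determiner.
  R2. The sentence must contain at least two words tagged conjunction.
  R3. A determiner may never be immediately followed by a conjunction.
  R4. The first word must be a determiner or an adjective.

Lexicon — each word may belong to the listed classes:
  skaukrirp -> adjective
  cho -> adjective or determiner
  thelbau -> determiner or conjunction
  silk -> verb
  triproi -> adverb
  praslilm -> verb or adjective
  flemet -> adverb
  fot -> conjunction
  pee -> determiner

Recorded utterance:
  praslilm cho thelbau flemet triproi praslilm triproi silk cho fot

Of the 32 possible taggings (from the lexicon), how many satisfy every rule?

2

Candidates per position — 1:praslilm {verb,adjective}; 2:cho {adjective,determiner}; 3:thelbau {determiner,conjunction}; 4:flemet {adverb}; 5:triproi {adverb}; 6:praslilm {verb,adjective}; 7:triproi {adverb}; 8:silk {verb}; 9:cho {adjective,determiner}; 10:fot {conjunction}.
There are 32 candidate sequences in total.
The sequences that satisfy every rule: adjective adjective conjunction adverb adverb verb adverb verb adjective conjunction; adjective adjective conjunction adverb adverb adjective adverb verb adjective conjunction.
Count = 2.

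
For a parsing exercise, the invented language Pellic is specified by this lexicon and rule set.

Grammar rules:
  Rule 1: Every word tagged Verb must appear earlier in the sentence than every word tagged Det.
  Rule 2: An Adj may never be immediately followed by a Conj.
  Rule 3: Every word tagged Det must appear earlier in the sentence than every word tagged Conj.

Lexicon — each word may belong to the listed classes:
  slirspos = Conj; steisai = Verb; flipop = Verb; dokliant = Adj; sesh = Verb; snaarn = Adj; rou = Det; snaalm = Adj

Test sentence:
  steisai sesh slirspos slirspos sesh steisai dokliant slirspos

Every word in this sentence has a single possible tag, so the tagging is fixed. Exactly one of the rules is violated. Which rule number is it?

Fixed tagging: Verb Verb Conj Conj Verb Verb Adj Conj.
Checking each rule: R1 pass, R2 fail, R3 pass.
Only rule 2 fails.

2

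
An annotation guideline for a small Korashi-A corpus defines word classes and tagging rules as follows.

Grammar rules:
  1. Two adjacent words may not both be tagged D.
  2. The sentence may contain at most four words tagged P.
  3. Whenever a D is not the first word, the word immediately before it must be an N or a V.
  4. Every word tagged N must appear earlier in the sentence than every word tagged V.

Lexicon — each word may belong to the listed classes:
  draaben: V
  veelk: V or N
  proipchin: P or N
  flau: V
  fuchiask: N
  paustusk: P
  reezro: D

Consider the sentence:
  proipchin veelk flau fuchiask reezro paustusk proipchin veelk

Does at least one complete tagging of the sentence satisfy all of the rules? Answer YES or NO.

Candidates per position — 1:proipchin {P,N}; 2:veelk {V,N}; 3:flau {V}; 4:fuchiask {N}; 5:reezro {D}; 6:paustusk {P}; 7:proipchin {P,N}; 8:veelk {V,N}.
Rule 4 cannot be satisfied by any choice of tags from the lexicon.
So there is no consistent tagging.

NO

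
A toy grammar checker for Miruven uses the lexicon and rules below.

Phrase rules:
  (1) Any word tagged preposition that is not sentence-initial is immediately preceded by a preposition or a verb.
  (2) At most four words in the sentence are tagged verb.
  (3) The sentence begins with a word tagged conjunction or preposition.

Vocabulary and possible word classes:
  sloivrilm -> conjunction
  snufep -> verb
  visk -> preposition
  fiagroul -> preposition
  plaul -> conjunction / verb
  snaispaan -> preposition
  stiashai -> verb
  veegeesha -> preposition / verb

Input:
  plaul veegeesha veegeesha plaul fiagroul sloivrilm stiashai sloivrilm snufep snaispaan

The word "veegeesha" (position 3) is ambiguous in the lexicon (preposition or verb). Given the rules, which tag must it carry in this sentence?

Candidates per position — 1:plaul {conjunction,verb}; 2:veegeesha {preposition,verb}; 3:veegeesha {preposition,verb}; 4:plaul {conjunction,verb}; 5:fiagroul {preposition}; 6:sloivrilm {conjunction}; 7:stiashai {verb}; 8:sloivrilm {conjunction}; 9:snufep {verb}; 10:snaispaan {preposition}.
Position 1: tagging it verb would leave rule 3 unsatisfiable, so it must be conjunction.
Position 2: tagging it preposition would leave rule 1 unsatisfiable, so it must be verb.
Position 4: tagging it conjunction would leave rule 1 unsatisfiable, so it must be verb.
Position 3: tagging it verb would leave rule 2 unsatisfiable, so it must be preposition.
So the tagging must be: conjunction verb preposition verb preposition conjunction verb conjunction verb preposition.
Check: rule 1 holds; rule 2 holds; rule 3 holds.

preposition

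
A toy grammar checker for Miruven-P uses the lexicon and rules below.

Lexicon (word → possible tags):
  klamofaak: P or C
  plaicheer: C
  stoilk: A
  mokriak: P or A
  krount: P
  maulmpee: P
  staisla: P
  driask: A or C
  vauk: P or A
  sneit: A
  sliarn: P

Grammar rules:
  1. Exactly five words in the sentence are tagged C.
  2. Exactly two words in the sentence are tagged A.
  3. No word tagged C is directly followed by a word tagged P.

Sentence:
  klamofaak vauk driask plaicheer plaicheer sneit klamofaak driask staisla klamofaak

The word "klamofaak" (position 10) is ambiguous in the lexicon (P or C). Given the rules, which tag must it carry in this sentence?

Candidates per position — 1:klamofaak {P,C}; 2:vauk {P,A}; 3:driask {A,C}; 4:plaicheer {C}; 5:plaicheer {C}; 6:sneit {A}; 7:klamofaak {P,C}; 8:driask {A,C}; 9:staisla {P}; 10:klamofaak {P,C}.
Position 8: C is ruled out by rule 3; that leaves A.
Position 2: A is ruled out by rule 2; that leaves P.
Position 3: A is ruled out by rule 2; that leaves C.
Position 1: C is ruled out by rule 3; that leaves P.
Position 7: P is ruled out by rule 1; that leaves C.
Position 10: P is ruled out by rule 1; that leaves C.
That leaves exactly one tagging: P P C C C A C A P C.
Check: rule 1 holds; rule 2 holds; rule 3 holds.

C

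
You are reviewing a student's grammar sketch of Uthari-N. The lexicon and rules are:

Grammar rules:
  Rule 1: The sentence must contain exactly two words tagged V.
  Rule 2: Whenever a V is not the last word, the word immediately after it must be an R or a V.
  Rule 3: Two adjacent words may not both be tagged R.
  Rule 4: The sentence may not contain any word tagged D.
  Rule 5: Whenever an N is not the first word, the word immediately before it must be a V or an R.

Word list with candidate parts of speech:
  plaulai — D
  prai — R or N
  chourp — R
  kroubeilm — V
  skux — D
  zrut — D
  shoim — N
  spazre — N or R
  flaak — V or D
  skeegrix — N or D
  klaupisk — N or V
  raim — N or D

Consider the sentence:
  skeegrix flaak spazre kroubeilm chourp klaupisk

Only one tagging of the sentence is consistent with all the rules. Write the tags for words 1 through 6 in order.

N V R V R N

Candidates per position — 1:skeegrix {N,D}; 2:flaak {V,D}; 3:spazre {N,R}; 4:kroubeilm {V}; 5:chourp {R}; 6:klaupisk {N,V}.
Position 1: D is ruled out by rule 4; that leaves N.
Position 2: D is ruled out by rule 4; that leaves V.
Position 3: N is ruled out by rule 2; that leaves R.
Position 6: V is ruled out by rule 1; that leaves N.
That leaves exactly one tagging: N V R V R N.
Checking: rule 1 ✓; rule 2 ✓; rule 3 ✓; rule 4 ✓; rule 5 ✓.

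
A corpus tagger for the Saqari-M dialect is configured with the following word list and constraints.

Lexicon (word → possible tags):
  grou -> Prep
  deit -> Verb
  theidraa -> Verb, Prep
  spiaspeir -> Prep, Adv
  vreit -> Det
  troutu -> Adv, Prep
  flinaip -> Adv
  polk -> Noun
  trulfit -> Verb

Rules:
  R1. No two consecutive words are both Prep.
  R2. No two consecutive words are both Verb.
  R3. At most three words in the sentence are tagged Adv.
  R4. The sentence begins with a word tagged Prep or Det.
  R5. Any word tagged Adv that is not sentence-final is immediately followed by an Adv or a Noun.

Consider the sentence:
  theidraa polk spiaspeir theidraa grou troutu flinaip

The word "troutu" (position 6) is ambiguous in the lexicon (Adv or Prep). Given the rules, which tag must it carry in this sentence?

Adv

Candidates per position — 1:theidraa {Verb,Prep}; 2:polk {Noun}; 3:spiaspeir {Prep,Adv}; 4:theidraa {Verb,Prep}; 5:grou {Prep}; 6:troutu {Adv,Prep}; 7:flinaip {Adv}.
Position 1: Verb is ruled out by rule 4; that leaves Prep.
Position 3: Adv is ruled out by rule 5; that leaves Prep.
Position 4: Prep is ruled out by rule 1; that leaves Verb.
Position 6: Prep is ruled out by rule 1; that leaves Adv.
The unique satisfying tagging is: Prep Noun Prep Verb Prep Adv Adv.
Rule-by-rule: rule 1 ✓; rule 2 ✓; rule 3 ✓; rule 4 ✓; rule 5 ✓.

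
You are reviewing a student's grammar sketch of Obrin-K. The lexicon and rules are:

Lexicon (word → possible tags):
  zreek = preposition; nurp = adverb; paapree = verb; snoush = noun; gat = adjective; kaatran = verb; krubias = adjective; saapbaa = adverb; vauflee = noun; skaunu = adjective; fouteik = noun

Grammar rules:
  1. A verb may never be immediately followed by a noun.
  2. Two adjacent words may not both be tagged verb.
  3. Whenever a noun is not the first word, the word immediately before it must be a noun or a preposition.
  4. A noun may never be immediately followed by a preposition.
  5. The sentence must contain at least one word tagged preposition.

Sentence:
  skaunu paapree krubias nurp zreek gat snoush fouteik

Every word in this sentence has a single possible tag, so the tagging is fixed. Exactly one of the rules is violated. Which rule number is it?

3

Fixed tagging: adjective verb adjective adverb preposition adjective noun noun.
Applying the rules: R1 ok, R2 ok, R3 fails, R4 ok, R5 ok.
Only rule 3 fails.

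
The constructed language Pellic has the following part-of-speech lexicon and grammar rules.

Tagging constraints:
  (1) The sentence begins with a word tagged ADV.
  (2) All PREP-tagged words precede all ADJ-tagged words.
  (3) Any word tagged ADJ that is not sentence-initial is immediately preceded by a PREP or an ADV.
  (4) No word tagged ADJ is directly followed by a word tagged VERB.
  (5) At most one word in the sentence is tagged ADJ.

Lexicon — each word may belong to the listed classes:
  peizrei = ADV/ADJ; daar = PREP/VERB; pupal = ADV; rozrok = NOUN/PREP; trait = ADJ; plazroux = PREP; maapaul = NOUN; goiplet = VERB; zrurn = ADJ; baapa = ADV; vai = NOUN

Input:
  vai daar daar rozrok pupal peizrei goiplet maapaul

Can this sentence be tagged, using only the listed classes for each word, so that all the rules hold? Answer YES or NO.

NO

Candidates per position — 1:vai {NOUN}; 2:daar {PREP,VERB}; 3:daar {PREP,VERB}; 4:rozrok {NOUN,PREP}; 5:pupal {ADV}; 6:peizrei {ADV,ADJ}; 7:goiplet {VERB}; 8:maapaul {NOUN}.
Rule 1 cannot be satisfied by any choice of tags from the lexicon.
So there is no consistent tagging.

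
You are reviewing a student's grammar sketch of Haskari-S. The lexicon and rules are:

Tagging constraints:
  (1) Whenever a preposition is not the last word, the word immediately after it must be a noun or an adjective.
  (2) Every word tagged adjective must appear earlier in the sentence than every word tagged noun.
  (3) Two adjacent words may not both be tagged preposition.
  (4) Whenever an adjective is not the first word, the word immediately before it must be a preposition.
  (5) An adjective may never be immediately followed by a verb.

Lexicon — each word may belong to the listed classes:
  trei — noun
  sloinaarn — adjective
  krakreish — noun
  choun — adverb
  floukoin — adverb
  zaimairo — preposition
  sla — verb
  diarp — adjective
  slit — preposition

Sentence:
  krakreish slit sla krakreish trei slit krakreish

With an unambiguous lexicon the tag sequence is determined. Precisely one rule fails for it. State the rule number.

1

Fixed tagging: noun preposition verb noun noun preposition noun.
Applying the rules: R1 fails, R2 ok, R3 ok, R4 ok, R5 ok.
Only rule 1 fails.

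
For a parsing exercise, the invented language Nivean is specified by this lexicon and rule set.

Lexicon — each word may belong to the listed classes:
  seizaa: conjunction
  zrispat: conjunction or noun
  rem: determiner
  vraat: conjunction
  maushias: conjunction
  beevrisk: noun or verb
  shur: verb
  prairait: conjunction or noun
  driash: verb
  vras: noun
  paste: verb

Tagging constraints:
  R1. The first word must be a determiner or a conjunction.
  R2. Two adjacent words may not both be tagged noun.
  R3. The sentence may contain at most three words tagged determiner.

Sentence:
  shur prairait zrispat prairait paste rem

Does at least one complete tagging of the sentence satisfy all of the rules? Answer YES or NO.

NO

Candidates per position — 1:shur {verb}; 2:prairait {conjunction,noun}; 3:zrispat {conjunction,noun}; 4:prairait {conjunction,noun}; 5:paste {verb}; 6:rem {determiner}.
Rule 1 cannot be satisfied by any choice of tags from the lexicon.
So there is no consistent tagging.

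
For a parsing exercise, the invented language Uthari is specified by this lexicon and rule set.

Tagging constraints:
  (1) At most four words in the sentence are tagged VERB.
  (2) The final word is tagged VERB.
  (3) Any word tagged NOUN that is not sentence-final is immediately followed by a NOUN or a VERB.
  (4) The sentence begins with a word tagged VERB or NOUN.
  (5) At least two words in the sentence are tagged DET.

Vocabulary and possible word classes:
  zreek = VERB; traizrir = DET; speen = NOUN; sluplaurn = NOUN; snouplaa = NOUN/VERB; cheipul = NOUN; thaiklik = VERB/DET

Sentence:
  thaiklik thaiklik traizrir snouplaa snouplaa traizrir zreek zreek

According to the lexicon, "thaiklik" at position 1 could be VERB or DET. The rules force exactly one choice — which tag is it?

Candidates per position — 1:thaiklik {VERB,DET}; 2:thaiklik {VERB,DET}; 3:traizrir {DET}; 4:snouplaa {NOUN,VERB}; 5:snouplaa {NOUN,VERB}; 6:traizrir {DET}; 7:zreek {VERB}; 8:zreek {VERB}.
Position 1: DET is ruled out by rule 4; that leaves VERB.
Position 5: NOUN is ruled out by rule 3; that leaves VERB.
Position 2: VERB is ruled out by rule 1; that leaves DET.
Position 4: VERB is ruled out by rule 1; that leaves NOUN.
The unique satisfying tagging is: VERB DET DET NOUN VERB DET VERB VERB.
Verifying each rule — rule 1 holds; rule 2 holds; rule 3 holds; rule 4 holds; rule 5 holds.

VERB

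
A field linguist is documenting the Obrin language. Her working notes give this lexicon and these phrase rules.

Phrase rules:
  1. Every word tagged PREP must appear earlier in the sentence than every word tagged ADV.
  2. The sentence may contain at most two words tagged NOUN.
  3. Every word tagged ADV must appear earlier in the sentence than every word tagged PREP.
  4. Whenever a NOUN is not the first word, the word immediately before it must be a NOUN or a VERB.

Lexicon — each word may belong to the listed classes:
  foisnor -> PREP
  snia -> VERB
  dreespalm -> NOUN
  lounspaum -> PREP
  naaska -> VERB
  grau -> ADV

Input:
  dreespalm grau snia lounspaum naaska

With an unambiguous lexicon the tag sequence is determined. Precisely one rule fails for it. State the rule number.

1

Fixed tagging: NOUN ADV VERB PREP VERB.
Applying the rules: R1 fails, R2 ok, R3 ok, R4 ok.
Only rule 1 fails.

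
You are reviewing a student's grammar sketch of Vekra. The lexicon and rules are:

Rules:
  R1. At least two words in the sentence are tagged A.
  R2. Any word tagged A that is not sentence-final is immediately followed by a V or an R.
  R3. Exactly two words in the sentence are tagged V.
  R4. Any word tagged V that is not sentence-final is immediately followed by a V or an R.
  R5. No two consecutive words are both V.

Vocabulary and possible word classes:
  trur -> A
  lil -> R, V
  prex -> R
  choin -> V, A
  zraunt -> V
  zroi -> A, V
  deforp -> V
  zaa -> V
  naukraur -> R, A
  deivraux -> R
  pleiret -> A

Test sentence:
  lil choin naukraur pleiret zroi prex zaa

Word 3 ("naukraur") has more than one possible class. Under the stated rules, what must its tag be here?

R

Candidates per position — 1:lil {R,V}; 2:choin {V,A}; 3:naukraur {R,A}; 4:pleiret {A}; 5:zroi {A,V}; 6:prex {R}; 7:zaa {V}.
If word 3 were A, no tagging could satisfy rule 2; so word 3 is R.
If word 5 were A, no tagging could satisfy rule 2; so word 5 is V.
If word 1 were V, no tagging could satisfy rule 3; so word 1 is R.
If word 2 were V, no tagging could satisfy rule 1; so word 2 is A.
The unique satisfying tagging is: R A R A V R V.
Check: rule 1 ok; rule 2 ok; rule 3 ok; rule 4 ok; rule 5 ok.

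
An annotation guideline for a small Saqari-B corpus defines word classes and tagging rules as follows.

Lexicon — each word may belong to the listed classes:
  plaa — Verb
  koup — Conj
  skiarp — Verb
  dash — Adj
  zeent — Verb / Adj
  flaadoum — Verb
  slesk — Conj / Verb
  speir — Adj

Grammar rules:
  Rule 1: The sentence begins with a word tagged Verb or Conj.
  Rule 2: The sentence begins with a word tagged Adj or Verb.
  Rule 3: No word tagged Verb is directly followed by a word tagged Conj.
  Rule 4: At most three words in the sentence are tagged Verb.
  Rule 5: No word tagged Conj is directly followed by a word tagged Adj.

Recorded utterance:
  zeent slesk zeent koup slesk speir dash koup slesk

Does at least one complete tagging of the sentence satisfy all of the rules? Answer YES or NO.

Candidates per position — 1:zeent {Verb,Adj}; 2:slesk {Conj,Verb}; 3:zeent {Verb,Adj}; 4:koup {Conj}; 5:slesk {Conj,Verb}; 6:speir {Adj}; 7:dash {Adj}; 8:koup {Conj}; 9:slesk {Conj,Verb}.
One satisfying assignment: Verb Verb Adj Conj Verb Adj Adj Conj Conj.
Verifying each rule — rule 1 holds; rule 2 holds; rule 3 holds; rule 4 holds; rule 5 holds.

YES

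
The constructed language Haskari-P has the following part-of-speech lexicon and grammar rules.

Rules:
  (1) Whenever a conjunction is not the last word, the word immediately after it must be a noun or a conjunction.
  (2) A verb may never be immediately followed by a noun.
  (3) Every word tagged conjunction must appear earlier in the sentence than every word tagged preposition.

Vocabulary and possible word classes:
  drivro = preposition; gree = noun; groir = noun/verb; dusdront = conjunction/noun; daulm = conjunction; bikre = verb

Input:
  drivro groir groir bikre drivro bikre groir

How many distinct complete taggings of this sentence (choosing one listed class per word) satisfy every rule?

3

Candidates per position — 1:drivro {preposition}; 2:groir {noun,verb}; 3:groir {noun,verb}; 4:bikre {verb}; 5:drivro {preposition}; 6:bikre {verb}; 7:groir {noun,verb}.
There are 8 candidate sequences in total.
The sequences that satisfy every rule: preposition noun noun verb preposition verb verb; preposition noun verb verb preposition verb verb; preposition verb verb verb preposition verb verb.
Count = 3.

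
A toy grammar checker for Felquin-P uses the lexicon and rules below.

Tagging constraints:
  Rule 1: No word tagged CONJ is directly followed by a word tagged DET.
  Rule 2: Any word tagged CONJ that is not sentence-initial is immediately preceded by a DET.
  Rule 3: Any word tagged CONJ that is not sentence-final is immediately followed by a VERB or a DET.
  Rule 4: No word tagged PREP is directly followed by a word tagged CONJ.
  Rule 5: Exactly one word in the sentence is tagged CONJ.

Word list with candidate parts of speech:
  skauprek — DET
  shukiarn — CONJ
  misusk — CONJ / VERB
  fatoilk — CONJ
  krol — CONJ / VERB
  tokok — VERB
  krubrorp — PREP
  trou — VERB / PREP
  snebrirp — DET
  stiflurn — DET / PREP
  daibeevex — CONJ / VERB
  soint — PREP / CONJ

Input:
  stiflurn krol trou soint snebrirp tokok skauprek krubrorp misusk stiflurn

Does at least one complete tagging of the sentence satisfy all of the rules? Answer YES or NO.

Candidates per position — 1:stiflurn {DET,PREP}; 2:krol {CONJ,VERB}; 3:trou {VERB,PREP}; 4:soint {PREP,CONJ}; 5:snebrirp {DET}; 6:tokok {VERB}; 7:skauprek {DET}; 8:krubrorp {PREP}; 9:misusk {CONJ,VERB}; 10:stiflurn {DET,PREP}.
One satisfying assignment: DET CONJ VERB PREP DET VERB DET PREP VERB PREP.
Checking: rule 1 satisfied; rule 2 satisfied; rule 3 satisfied; rule 4 satisfied; rule 5 satisfied.

YES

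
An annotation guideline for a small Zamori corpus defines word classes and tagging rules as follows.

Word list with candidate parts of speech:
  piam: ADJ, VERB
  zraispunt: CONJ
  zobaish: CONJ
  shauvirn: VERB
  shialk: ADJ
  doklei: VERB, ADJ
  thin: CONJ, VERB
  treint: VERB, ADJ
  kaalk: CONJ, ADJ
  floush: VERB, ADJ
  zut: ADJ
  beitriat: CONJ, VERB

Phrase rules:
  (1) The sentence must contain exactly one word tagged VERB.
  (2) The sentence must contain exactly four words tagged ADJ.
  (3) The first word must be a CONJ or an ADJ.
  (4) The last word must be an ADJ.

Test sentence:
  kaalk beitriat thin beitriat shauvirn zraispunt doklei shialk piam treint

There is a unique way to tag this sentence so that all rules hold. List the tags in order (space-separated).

CONJ CONJ CONJ CONJ VERB CONJ ADJ ADJ ADJ ADJ

Candidates per position — 1:kaalk {CONJ,ADJ}; 2:beitriat {CONJ,VERB}; 3:thin {CONJ,VERB}; 4:beitriat {CONJ,VERB}; 5:shauvirn {VERB}; 6:zraispunt {CONJ}; 7:doklei {VERB,ADJ}; 8:shialk {ADJ}; 9:piam {ADJ,VERB}; 10:treint {VERB,ADJ}.
If word 2 were VERB, no tagging could satisfy rule 1; so word 2 is CONJ.
If word 3 were VERB, no tagging could satisfy rule 1; so word 3 is CONJ.
If word 4 were VERB, no tagging could satisfy rule 1; so word 4 is CONJ.
If word 7 were VERB, no tagging could satisfy rule 1; so word 7 is ADJ.
If word 9 were VERB, no tagging could satisfy rule 1; so word 9 is ADJ.
If word 10 were VERB, no tagging could satisfy rule 1; so word 10 is ADJ.
If word 1 were ADJ, no tagging could satisfy rule 2; so word 1 is CONJ.
The only consistent sequence is: CONJ CONJ CONJ CONJ VERB CONJ ADJ ADJ ADJ ADJ.
Verifying each rule — rule 1 ✓; rule 2 ✓; rule 3 ✓; rule 4 ✓.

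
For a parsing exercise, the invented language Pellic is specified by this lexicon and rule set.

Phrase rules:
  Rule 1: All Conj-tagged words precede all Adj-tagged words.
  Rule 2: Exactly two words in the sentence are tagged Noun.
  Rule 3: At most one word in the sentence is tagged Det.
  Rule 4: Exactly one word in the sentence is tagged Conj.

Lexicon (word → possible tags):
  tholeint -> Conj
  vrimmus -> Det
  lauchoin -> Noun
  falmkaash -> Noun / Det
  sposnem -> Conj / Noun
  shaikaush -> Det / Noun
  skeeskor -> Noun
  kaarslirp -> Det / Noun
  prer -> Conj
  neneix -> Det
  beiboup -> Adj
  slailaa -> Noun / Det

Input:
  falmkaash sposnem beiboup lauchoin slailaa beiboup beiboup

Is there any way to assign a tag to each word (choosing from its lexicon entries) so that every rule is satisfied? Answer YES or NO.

Candidates per position — 1:falmkaash {Noun,Det}; 2:sposnem {Conj,Noun}; 3:beiboup {Adj}; 4:lauchoin {Noun}; 5:slailaa {Noun,Det}; 6:beiboup {Adj}; 7:beiboup {Adj}.
One satisfying assignment: Noun Conj Adj Noun Det Adj Adj.
Checking: rule 1 ✓; rule 2 ✓; rule 3 ✓; rule 4 ✓.

YES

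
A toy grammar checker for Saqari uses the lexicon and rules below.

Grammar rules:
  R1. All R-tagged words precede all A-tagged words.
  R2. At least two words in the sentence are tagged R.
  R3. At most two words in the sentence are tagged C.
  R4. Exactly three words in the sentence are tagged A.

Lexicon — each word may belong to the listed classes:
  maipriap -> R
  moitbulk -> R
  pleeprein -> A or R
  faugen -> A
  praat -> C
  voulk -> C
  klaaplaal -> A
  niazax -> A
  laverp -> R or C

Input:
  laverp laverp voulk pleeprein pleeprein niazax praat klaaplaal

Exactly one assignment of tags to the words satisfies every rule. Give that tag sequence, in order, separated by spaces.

Candidates per position — 1:laverp {R,C}; 2:laverp {R,C}; 3:voulk {C}; 4:pleeprein {A,R}; 5:pleeprein {A,R}; 6:niazax {A}; 7:praat {C}; 8:klaaplaal {A}.
Position 1: C is ruled out by rule 3; that leaves R.
Position 2: C is ruled out by rule 3; that leaves R.
The remaining ambiguous positions (4, 5) are resolved jointly — only one combination satisfies every rule.
The unique satisfying tagging is: R R C R A A C A.
Rule-by-rule: rule 1 satisfied; rule 2 satisfied; rule 3 satisfied; rule 4 satisfied.

R R C R A A C A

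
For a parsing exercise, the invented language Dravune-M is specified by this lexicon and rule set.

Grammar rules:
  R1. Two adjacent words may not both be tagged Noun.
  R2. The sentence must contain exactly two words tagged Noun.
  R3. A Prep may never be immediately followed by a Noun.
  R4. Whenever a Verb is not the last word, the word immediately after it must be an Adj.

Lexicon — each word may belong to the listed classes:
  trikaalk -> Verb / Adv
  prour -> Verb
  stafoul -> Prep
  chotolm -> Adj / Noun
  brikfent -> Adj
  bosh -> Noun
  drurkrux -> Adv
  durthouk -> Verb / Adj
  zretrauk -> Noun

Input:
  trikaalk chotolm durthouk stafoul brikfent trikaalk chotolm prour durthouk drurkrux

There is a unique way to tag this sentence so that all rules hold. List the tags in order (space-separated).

Adv Noun Adj Prep Adj Adv Noun Verb Adj Adv

Candidates per position — 1:trikaalk {Verb,Adv}; 2:chotolm {Adj,Noun}; 3:durthouk {Verb,Adj}; 4:stafoul {Prep}; 5:brikfent {Adj}; 6:trikaalk {Verb,Adv}; 7:chotolm {Adj,Noun}; 8:prour {Verb}; 9:durthouk {Verb,Adj}; 10:drurkrux {Adv}.
At position 2, choosing Adj makes rule 2 impossible to satisfy; hence Noun.
At position 3, choosing Verb makes rule 4 impossible to satisfy; hence Adj.
At position 7, choosing Adj makes rule 2 impossible to satisfy; hence Noun.
At position 9, choosing Verb makes rule 4 impossible to satisfy; hence Adj.
At position 1, choosing Verb makes rule 4 impossible to satisfy; hence Adv.
At position 6, choosing Verb makes rule 4 impossible to satisfy; hence Adv.
So the tagging must be: Adv Noun Adj Prep Adj Adv Noun Verb Adj Adv.
Verifying each rule — rule 1 ✓; rule 2 ✓; rule 3 ✓; rule 4 ✓.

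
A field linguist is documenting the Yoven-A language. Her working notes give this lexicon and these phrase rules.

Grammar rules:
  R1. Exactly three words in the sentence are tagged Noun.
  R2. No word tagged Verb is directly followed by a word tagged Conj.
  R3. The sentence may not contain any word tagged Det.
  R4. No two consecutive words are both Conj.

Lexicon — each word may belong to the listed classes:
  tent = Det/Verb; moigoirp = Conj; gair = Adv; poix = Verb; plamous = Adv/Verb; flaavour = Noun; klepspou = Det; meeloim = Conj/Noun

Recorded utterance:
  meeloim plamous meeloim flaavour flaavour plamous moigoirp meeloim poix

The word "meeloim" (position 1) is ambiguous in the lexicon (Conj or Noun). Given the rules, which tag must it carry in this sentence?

Conj

Candidates per position — 1:meeloim {Conj,Noun}; 2:plamous {Adv,Verb}; 3:meeloim {Conj,Noun}; 4:flaavour {Noun}; 5:flaavour {Noun}; 6:plamous {Adv,Verb}; 7:moigoirp {Conj}; 8:meeloim {Conj,Noun}; 9:poix {Verb}.
Position 6: tagging it Verb would leave rule 2 unsatisfiable, so it must be Adv.
Position 8: tagging it Conj would leave rule 4 unsatisfiable, so it must be Noun.
Position 1: tagging it Noun would leave rule 1 unsatisfiable, so it must be Conj.
Position 3: tagging it Noun would leave rule 1 unsatisfiable, so it must be Conj.
Position 2: tagging it Verb would leave rule 2 unsatisfiable, so it must be Adv.
The only consistent sequence is: Conj Adv Conj Noun Noun Adv Conj Noun Verb.
Rule-by-rule: rule 1 ok; rule 2 ok; rule 3 ok; rule 4 ok.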